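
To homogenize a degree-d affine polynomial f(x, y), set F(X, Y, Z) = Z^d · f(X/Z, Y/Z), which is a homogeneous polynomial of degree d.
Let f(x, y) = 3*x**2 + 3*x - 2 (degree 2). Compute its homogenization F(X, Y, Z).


F(X, Y, Z) = 3*X**2 + 3*X*Z - 2*Z**2

deg(f) = 2.
Substitute x = X/Z, y = Y/Z into f, then multiply by Z^2.
  monomial 3·x^2·y^0 ↦ 3·X^2·Y^0·Z^0.
  monomial 3·x^1·y^0 ↦ 3·X^1·Y^0·Z^1.
  monomial -2·x^0·y^0 ↦ -2·X^0·Y^0·Z^2.
Collecting: F(X, Y, Z) = 3*X**2 + 3*X*Z - 2*Z**2.


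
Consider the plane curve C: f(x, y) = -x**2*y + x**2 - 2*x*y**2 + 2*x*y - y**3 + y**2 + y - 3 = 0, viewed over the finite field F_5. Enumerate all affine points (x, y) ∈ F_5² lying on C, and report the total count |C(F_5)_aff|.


Affine F_5-points: {(0, 2), (1, 2), (2, 3)}; count = 3.

For each of the 25 pairs (x, y) ∈ F_5², evaluate f(x, y) mod 5. Record the zeros.
  x = 0: [0↦2, 1↦3, 2↦0, 3↦2, 4↦3]  zeros at y ∈ {2}
  x = 1: [0↦3, 1↦3, 2↦0, 3↦3, 4↦1]  zeros at y ∈ {2}
  x = 2: [0↦1, 1↦3, 2↦3, 3↦0, 4↦3]  zeros at y ∈ {3}
  x = 3: [0↦1, 1↦3, 2↦4, 3↦3, 4↦4]  zeros at y ∈ ∅
  x = 4: [0↦3, 1↦3, 2↦3, 3↦2, 4↦4]  zeros at y ∈ ∅
Collecting zeros: affine points = {(0, 2), (1, 2), (2, 3)}.
Total count |C(F_5)_aff| = 3.


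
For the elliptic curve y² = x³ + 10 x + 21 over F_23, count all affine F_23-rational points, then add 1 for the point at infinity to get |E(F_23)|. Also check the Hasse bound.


Affine points = {(1, 3), (1, 20), (2, 7), (2, 16), (3, 3), (3, 20), (5, 9), (5, 14), (9, 9), (9, 14), (11, 6), (11, 17), (12, 11), (12, 12), (13, 5), (13, 18), (15, 2), (15, 21), (19, 3), (19, 20), (21, 4), (21, 19)}; affine count = 22; |E(F_23)| = 23.

Discriminant check: Δ ∝ 4a³ + 27b² = 4·10³ + 27·21² = 4·1000 + 27·441 ≡ 14 (mod 23). Nonzero ⇒ E is nonsingular.
For each x ∈ F_23, compute rhs = x³ + 10·x + 21 mod 23, then count y ∈ F_23 with y² ≡ rhs.
  x = 0: rhs = 21, matching y values: none (0 points).
  x = 1: rhs = 9, matching y values: 3, 20 (2 points).
  x = 2: rhs = 3, matching y values: 7, 16 (2 points).
  x = 3: rhs = 9, matching y values: 3, 20 (2 points).
  x = 4: rhs = 10, matching y values: none (0 points).
  x = 5: rhs = 12, matching y values: 9, 14 (2 points).
  x = 6: rhs = 21, matching y values: none (0 points).
  x = 7: rhs = 20, matching y values: none (0 points).
  x = 8: rhs = 15, matching y values: none (0 points).
  x = 9: rhs = 12, matching y values: 9, 14 (2 points).
  x = 10: rhs = 17, matching y values: none (0 points).
  x = 11: rhs = 13, matching y values: 6, 17 (2 points).
  x = 12: rhs = 6, matching y values: 11, 12 (2 points).
  x = 13: rhs = 2, matching y values: 5, 18 (2 points).
  x = 14: rhs = 7, matching y values: none (0 points).
  x = 15: rhs = 4, matching y values: 2, 21 (2 points).
  x = 16: rhs = 22, matching y values: none (0 points).
  x = 17: rhs = 21, matching y values: none (0 points).
  x = 18: rhs = 7, matching y values: none (0 points).
  x = 19: rhs = 9, matching y values: 3, 20 (2 points).
  x = 20: rhs = 10, matching y values: none (0 points).
  x = 21: rhs = 16, matching y values: 4, 19 (2 points).
  x = 22: rhs = 10, matching y values: none (0 points).
Total affine count: 22.
Full point count |E(F_23)| = 22 + 1 = 23.
Hasse bound: |23 − (23+1)| = |-1| = 1 ≤ 2√23 ≈ 9.5917 ✓.


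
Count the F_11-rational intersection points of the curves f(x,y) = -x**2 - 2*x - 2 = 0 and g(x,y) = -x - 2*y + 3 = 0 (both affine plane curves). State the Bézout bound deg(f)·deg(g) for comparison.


Common zeros: ∅; count = 0; Bézout bound = 2.

deg(f) = 2, deg(g) = 1, so Bézout bound = 2.
Scan x ∈ F_11. For each x, list the y ∈ F_11 with f(x, y) ≡ 0 and those with g(x, y) ≡ 0 (mod 11); the common zeros in that column are the intersection.
  x = 0: f ≡ 0 at y ∈ ∅; g ≡ 0 at y ∈ {7}; common: ∅.
  x = 1: f ≡ 0 at y ∈ ∅; g ≡ 0 at y ∈ {1}; common: ∅.
  x = 2: f ≡ 0 at y ∈ ∅; g ≡ 0 at y ∈ {6}; common: ∅.
  x = 3: f ≡ 0 at y ∈ ∅; g ≡ 0 at y ∈ {0}; common: ∅.
  x = 4: f ≡ 0 at y ∈ ∅; g ≡ 0 at y ∈ {5}; common: ∅.
  x = 5: f ≡ 0 at y ∈ ∅; g ≡ 0 at y ∈ {10}; common: ∅.
  x = 6: f ≡ 0 at y ∈ ∅; g ≡ 0 at y ∈ {4}; common: ∅.
  x = 7: f ≡ 0 at y ∈ ∅; g ≡ 0 at y ∈ {9}; common: ∅.
  x = 8: f ≡ 0 at y ∈ ∅; g ≡ 0 at y ∈ {3}; common: ∅.
  x = 9: f ≡ 0 at y ∈ ∅; g ≡ 0 at y ∈ {8}; common: ∅.
  x = 10: f ≡ 0 at y ∈ ∅; g ≡ 0 at y ∈ {2}; common: ∅.
Collecting: common zeros = ∅, so the count is 0.
Comparison with the Bézout bound: 0 ≤ 2 = deg(f)·deg(g), as expected for curves with no common component (the affine F_11-count falls short of the bound because intersections may lie at infinity, over extension fields, or carry multiplicity).


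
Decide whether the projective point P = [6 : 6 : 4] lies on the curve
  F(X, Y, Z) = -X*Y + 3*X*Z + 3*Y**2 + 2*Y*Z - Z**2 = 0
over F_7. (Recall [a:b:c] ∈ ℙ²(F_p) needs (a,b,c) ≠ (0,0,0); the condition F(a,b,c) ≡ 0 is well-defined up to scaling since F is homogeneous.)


F(6,6,4) ≡ 1 (mod 7); P is NOT on the curve.

Evaluate F(6, 6, 4) term-by-term (mod 7).
  -X*Y ↦ -1·6·6·1 = -36
  3*X*Z ↦ 3·6·1·4 = 72
  3*Y**2 ↦ 3·1·36·1 = 108
  2*Y*Z ↦ 2·1·6·4 = 48
  -Z**2 ↦ -1·1·1·16 = -16
Sum: F(6, 6, 4) = (-36) + (72) + (108) + (48) + (-16) = 176.
Reducing mod 7: 176 ≡ 1 (mod 7).
Since F(a, b, c) ≡ 1 ≠ 0 (mod 7), P does NOT lie on the curve.


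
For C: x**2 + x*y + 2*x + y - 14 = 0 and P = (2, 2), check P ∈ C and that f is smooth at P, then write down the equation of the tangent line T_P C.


Tangent line at P: 8*x + 3*y - 22 = 0.

Step 1: f(2, 2) = 0, so P lies on C.
Step 2: partial derivatives
  f_x(x, y) = 2*x + y + 2, f_y(x, y) = x + 1.
  f_x(P) = 8, f_y(P) = 3 (gradient nonzero, so P is smooth).
Step 3: tangent line at P: 8·(x − 2) + 3·(y − 2) = 0.
Expanding: 8*x + 3*y - 22 = 0.


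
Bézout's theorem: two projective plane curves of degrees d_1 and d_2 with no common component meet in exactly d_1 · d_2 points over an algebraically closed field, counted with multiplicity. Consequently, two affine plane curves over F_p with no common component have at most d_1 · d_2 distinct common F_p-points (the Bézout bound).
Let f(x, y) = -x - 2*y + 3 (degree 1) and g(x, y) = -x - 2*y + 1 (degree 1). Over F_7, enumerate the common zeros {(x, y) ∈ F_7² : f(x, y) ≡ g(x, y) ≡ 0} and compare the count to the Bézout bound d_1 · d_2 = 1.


Common zeros: ∅; count = 0; Bézout bound = 1.

deg(f) = 1, deg(g) = 1, so Bézout bound = 1.
Scan x ∈ F_7. For each x, list the y ∈ F_7 with f(x, y) ≡ 0 and those with g(x, y) ≡ 0 (mod 7); the common zeros in that column are the intersection.
  x = 0: f ≡ 0 at y ∈ {5}; g ≡ 0 at y ∈ {4}; common: ∅.
  x = 1: f ≡ 0 at y ∈ {1}; g ≡ 0 at y ∈ {0}; common: ∅.
  x = 2: f ≡ 0 at y ∈ {4}; g ≡ 0 at y ∈ {3}; common: ∅.
  x = 3: f ≡ 0 at y ∈ {0}; g ≡ 0 at y ∈ {6}; common: ∅.
  x = 4: f ≡ 0 at y ∈ {3}; g ≡ 0 at y ∈ {2}; common: ∅.
  x = 5: f ≡ 0 at y ∈ {6}; g ≡ 0 at y ∈ {5}; common: ∅.
  x = 6: f ≡ 0 at y ∈ {2}; g ≡ 0 at y ∈ {1}; common: ∅.
Collecting: common zeros = ∅, so the count is 0.
Comparison with the Bézout bound: 0 ≤ 1 = deg(f)·deg(g), as expected for curves with no common component (the affine F_7-count falls short of the bound because intersections may lie at infinity, over extension fields, or carry multiplicity).


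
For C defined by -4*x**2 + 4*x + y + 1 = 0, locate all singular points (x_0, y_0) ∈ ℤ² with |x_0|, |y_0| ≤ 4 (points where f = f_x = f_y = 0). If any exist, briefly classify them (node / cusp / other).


No singular points in the scanned grid; C is smooth there.

Compute partial derivatives:
  f_x = 4 - 8*x.
  f_y = 1.
f_y = 1 is a nonzero constant, so f_y never vanishes: no point (x, y) can satisfy f = f_x = f_y = 0. In particular no (x, y) ∈ {−4, ..., 4}² is singular; the curve is smooth.


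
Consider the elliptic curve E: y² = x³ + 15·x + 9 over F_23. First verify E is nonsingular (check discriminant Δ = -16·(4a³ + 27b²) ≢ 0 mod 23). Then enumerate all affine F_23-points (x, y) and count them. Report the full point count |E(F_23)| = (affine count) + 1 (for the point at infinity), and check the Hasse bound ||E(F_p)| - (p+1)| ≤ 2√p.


Affine points = {(0, 3), (0, 20), (1, 5), (1, 18), (2, 1), (2, 22), (3, 9), (3, 14), (4, 8), (4, 15), (5, 5), (5, 18), (6, 4), (6, 19), (10, 3), (10, 20), (12, 10), (12, 13), (13, 3), (13, 20), (17, 5), (17, 18), (18, 4), (18, 19), (19, 0), (20, 11), (20, 12), (22, 4), (22, 19)}; affine count = 29; |E(F_23)| = 30.

Discriminant check: Δ ∝ 4a³ + 27b² = 4·15³ + 27·9² = 4·3375 + 27·81 ≡ 1 (mod 23). Nonzero ⇒ E is nonsingular.
For each x ∈ F_23, compute rhs = x³ + 15·x + 9 mod 23, then count y ∈ F_23 with y² ≡ rhs.
  x = 0: rhs = 9, matching y values: 3, 20 (2 points).
  x = 1: rhs = 2, matching y values: 5, 18 (2 points).
  x = 2: rhs = 1, matching y values: 1, 22 (2 points).
  x = 3: rhs = 12, matching y values: 9, 14 (2 points).
  x = 4: rhs = 18, matching y values: 8, 15 (2 points).
  x = 5: rhs = 2, matching y values: 5, 18 (2 points).
  x = 6: rhs = 16, matching y values: 4, 19 (2 points).
  x = 7: rhs = 20, matching y values: none (0 points).
  x = 8: rhs = 20, matching y values: none (0 points).
  x = 9: rhs = 22, matching y values: none (0 points).
  x = 10: rhs = 9, matching y values: 3, 20 (2 points).
  x = 11: rhs = 10, matching y values: none (0 points).
  x = 12: rhs = 8, matching y values: 10, 13 (2 points).
  x = 13: rhs = 9, matching y values: 3, 20 (2 points).
  x = 14: rhs = 19, matching y values: none (0 points).
  x = 15: rhs = 21, matching y values: none (0 points).
  x = 16: rhs = 21, matching y values: none (0 points).
  x = 17: rhs = 2, matching y values: 5, 18 (2 points).
  x = 18: rhs = 16, matching y values: 4, 19 (2 points).
  x = 19: rhs = 0, matching y values: 0 (1 points).
  x = 20: rhs = 6, matching y values: 11, 12 (2 points).
  x = 21: rhs = 17, matching y values: none (0 points).
  x = 22: rhs = 16, matching y values: 4, 19 (2 points).
Total affine count: 29.
Full point count |E(F_23)| = 29 + 1 = 30.
Hasse bound: |30 − (23+1)| = |6| = 6 ≤ 2√23 ≈ 9.5917 ✓.


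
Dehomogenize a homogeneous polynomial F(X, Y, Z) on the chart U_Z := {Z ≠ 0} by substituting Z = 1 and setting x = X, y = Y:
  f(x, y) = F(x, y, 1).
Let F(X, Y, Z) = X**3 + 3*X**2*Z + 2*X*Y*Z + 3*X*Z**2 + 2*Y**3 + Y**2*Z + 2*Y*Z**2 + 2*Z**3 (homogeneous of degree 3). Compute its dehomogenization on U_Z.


f(x, y) = x**3 + 3*x**2 + 2*x*y + 3*x + 2*y**3 + y**2 + 2*y + 2

On U_Z we set Z = 1. Each monomial c·X^i·Y^j·Z^k in F becomes c·x^i·y^j·1^k = c·x^i·y^j.
Substituting Z = 1: F(X, Y, 1) = x**3 + 3*x**2 + 2*x*y + 3*x + 2*y**3 + y**2 + 2*y + 2.
Note: deg(f) ≤ deg(F) = 3; strict inequality happens when F is divisible by Z (lost terms).


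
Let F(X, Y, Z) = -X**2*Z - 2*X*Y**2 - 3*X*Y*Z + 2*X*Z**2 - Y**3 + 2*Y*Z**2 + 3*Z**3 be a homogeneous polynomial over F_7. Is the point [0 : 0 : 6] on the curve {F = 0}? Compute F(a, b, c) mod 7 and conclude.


F(0,0,6) ≡ 4 (mod 7); P is NOT on the curve.

Evaluate F(0, 0, 6) term-by-term (mod 7).
  -X**2*Z ↦ -1·0·1·6 = 0
  -2*X*Y**2 ↦ -2·0·0·1 = 0
  -3*X*Y*Z ↦ -3·0·0·6 = 0
  2*X*Z**2 ↦ 2·0·1·36 = 0
  -Y**3 ↦ -1·1·0·1 = 0
  2*Y*Z**2 ↦ 2·1·0·36 = 0
  3*Z**3 ↦ 3·1·1·216 = 648
Sum: F(0, 0, 6) = (0) + (0) + (0) + (0) + (0) + (0) + (648) = 648.
Reducing mod 7: 648 ≡ 4 (mod 7).
Since F(a, b, c) ≡ 4 ≠ 0 (mod 7), P does NOT lie on the curve.


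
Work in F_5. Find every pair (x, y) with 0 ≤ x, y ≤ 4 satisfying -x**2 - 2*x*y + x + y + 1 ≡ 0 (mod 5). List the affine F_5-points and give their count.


Affine F_5-points: {(0, 4), (1, 1), (2, 3), (3, 0), (3, 1), (3, 2), (3, 3), (3, 4), (4, 2)}; count = 9.

For each of the 25 pairs (x, y) ∈ F_5², evaluate f(x, y) mod 5. Record the zeros.
  x = 0: [0↦1, 1↦2, 2↦3, 3↦4, 4↦0]  zeros at y ∈ {4}
  x = 1: [0↦1, 1↦0, 2↦4, 3↦3, 4↦2]  zeros at y ∈ {1}
  x = 2: [0↦4, 1↦1, 2↦3, 3↦0, 4↦2]  zeros at y ∈ {3}
  x = 3: [0↦0, 1↦0, 2↦0, 3↦0, 4↦0]  zeros at y ∈ {0, 1, 2, 3, 4}
  x = 4: [0↦4, 1↦2, 2↦0, 3↦3, 4↦1]  zeros at y ∈ {2}
Collecting zeros: affine points = {(0, 4), (1, 1), (2, 3), (3, 0), (3, 1), (3, 2), (3, 3), (3, 4), (4, 2)}.
Total count |C(F_5)_aff| = 9.


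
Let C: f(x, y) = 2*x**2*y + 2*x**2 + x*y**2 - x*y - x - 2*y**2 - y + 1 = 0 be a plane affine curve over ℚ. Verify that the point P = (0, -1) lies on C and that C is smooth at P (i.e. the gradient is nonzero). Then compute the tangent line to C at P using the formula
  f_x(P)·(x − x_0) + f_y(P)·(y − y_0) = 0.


Tangent line at P: x + 3*y + 3 = 0.

Step 1: f(0, -1) = 0, so P lies on C.
Step 2: partial derivatives
  f_x(x, y) = 4*x*y + 4*x + y**2 - y - 1, f_y(x, y) = 2*x**2 + 2*x*y - x - 4*y - 1.
  f_x(P) = 1, f_y(P) = 3 (gradient nonzero, so P is smooth).
Step 3: tangent line at P: 1·(x − 0) + 3·(y − -1) = 0.
Expanding: x + 3*y + 3 = 0.


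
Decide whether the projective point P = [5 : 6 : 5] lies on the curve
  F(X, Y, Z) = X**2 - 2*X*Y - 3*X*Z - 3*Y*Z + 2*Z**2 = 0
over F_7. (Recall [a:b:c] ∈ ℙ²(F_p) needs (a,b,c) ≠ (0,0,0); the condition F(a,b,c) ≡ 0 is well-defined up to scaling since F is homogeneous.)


F(5,6,5) ≡ 4 (mod 7); P is NOT on the curve.

Evaluate F(5, 6, 5) term-by-term (mod 7).
  X**2 ↦ 1·25·1·1 = 25
  -2*X*Y ↦ -2·5·6·1 = -60
  -3*X*Z ↦ -3·5·1·5 = -75
  -3*Y*Z ↦ -3·1·6·5 = -90
  2*Z**2 ↦ 2·1·1·25 = 50
Sum: F(5, 6, 5) = (25) + (-60) + (-75) + (-90) + (50) = -150.
Reducing mod 7: -150 ≡ 4 (mod 7).
Since F(a, b, c) ≡ 4 ≠ 0 (mod 7), P does NOT lie on the curve.


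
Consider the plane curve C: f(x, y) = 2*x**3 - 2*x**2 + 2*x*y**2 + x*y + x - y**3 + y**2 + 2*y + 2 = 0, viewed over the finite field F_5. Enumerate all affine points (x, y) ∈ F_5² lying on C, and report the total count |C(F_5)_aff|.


Affine F_5-points: {(0, 3), (2, 1)}; count = 2.

For each of the 25 pairs (x, y) ∈ F_5², evaluate f(x, y) mod 5. Record the zeros.
  x = 0: [0↦2, 1↦4, 2↦2, 3↦0, 4↦2]  zeros at y ∈ {3}
  x = 1: [0↦3, 1↦3, 2↦3, 3↦2, 4↦4]  zeros at y ∈ ∅
  x = 2: [0↦2, 1↦0, 2↦2, 3↦2, 4↦4]  zeros at y ∈ {1}
  x = 3: [0↦1, 1↦2, 2↦1, 3↦2, 4↦4]  zeros at y ∈ ∅
  x = 4: [0↦2, 1↦1, 2↦2, 3↦4, 4↦1]  zeros at y ∈ ∅
Collecting zeros: affine points = {(0, 3), (2, 1)}.
Total count |C(F_5)_aff| = 2.


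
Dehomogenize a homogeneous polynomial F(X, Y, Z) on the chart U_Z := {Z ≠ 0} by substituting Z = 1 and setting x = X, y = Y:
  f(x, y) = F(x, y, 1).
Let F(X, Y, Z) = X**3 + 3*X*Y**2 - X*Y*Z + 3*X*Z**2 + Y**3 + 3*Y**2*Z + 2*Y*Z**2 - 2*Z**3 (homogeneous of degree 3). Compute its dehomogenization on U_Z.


f(x, y) = x**3 + 3*x*y**2 - x*y + 3*x + y**3 + 3*y**2 + 2*y - 2

On U_Z we set Z = 1. Each monomial c·X^i·Y^j·Z^k in F becomes c·x^i·y^j·1^k = c·x^i·y^j.
Substituting Z = 1: F(X, Y, 1) = x**3 + 3*x*y**2 - x*y + 3*x + y**3 + 3*y**2 + 2*y - 2.
Note: deg(f) ≤ deg(F) = 3; strict inequality happens when F is divisible by Z (lost terms).


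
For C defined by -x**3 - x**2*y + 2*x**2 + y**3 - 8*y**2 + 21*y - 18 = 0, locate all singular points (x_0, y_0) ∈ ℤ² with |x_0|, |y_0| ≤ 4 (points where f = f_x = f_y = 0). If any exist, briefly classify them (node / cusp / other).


Singular points: {(0, 3)}; classification: node.

Compute partial derivatives:
  f_x = -3*x**2 - 2*x*y + 4*x.
  f_y = -x**2 + 3*y**2 - 16*y + 21.
Scan x_0 ∈ {−4, ..., 4}. For each x_0, f_y(x_0, y) is a polynomial in y; find its integer roots y ∈ {−4, ..., 4}, then test f_x and f at those candidates.
  x = -4: f_y(-4, y) = 3*y**2 - 16*y + 5; no integer root y with |y| ≤ 4.
  x = -3: f_y(-3, y) = 3*y**2 - 16*y + 12; no integer root y with |y| ≤ 4.
  x = -2: f_y(-2, y) = 3*y**2 - 16*y + 17; no integer root y with |y| ≤ 4.
  x = -1: f_y(-1, y) = 3*y**2 - 16*y + 20; vanishes at y ∈ {2}. (-1, 2): f_x = -3 ≠ 0.
  x = 0: f_y(0, y) = 3*y**2 - 16*y + 21; vanishes at y ∈ {3}. (0, 3): f_x = 0, f = 0 — SINGULAR.
  x = 1: f_y(1, y) = 3*y**2 - 16*y + 20; vanishes at y ∈ {2}. (1, 2): f_x = -3 ≠ 0.
  x = 2: f_y(2, y) = 3*y**2 - 16*y + 17; no integer root y with |y| ≤ 4.
  x = 3: f_y(3, y) = 3*y**2 - 16*y + 12; no integer root y with |y| ≤ 4.
  x = 4: f_y(4, y) = 3*y**2 - 16*y + 5; no integer root y with |y| ≤ 4.
Only singular point on the grid: (0, 3).
Classify: substitute x = 0 + u, y = 3 + v and expand: f = -u**3 - u**2*v - u**2 + v**3 + v**2.
No constant or linear terms (consistent with a singular point). Quadratic part: -u**2 + v**2. Cubic part: -u**3 - u**2*v + v**3.
The quadratic part v**2 - u**2 = (v − u)(v + u) splits into two distinct linear factors, so there are two distinct tangent lines y − 3 = ±(x − 0) — this is a node (ordinary double point).
Classification: node.


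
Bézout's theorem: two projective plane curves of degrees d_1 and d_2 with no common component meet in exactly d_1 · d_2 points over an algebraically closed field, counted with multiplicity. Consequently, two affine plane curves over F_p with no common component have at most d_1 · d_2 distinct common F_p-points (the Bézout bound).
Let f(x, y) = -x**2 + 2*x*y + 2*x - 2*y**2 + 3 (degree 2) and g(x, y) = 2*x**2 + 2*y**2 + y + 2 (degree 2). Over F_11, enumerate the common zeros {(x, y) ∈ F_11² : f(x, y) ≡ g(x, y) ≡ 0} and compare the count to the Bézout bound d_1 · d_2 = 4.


Common zeros: {(6, 1)}; count = 1; Bézout bound = 4.

deg(f) = 2, deg(g) = 2, so Bézout bound = 4.
Scan x ∈ F_11. For each x, list the y ∈ F_11 with f(x, y) ≡ 0 and those with g(x, y) ≡ 0 (mod 11); the common zeros in that column are the intersection.
  x = 0: f ≡ 0 at y ∈ ∅; g ≡ 0 at y ∈ ∅; common: ∅.
  x = 1: f ≡ 0 at y ∈ {2, 10}; g ≡ 0 at y ∈ ∅; common: ∅.
  x = 2: f ≡ 0 at y ∈ ∅; g ≡ 0 at y ∈ {6, 10}; common: ∅.
  x = 3: f ≡ 0 at y ∈ {0, 3}; g ≡ 0 at y ∈ ∅; common: ∅.
  x = 4: f ≡ 0 at y ∈ ∅; g ≡ 0 at y ∈ {2, 3}; common: ∅.
  x = 5: f ≡ 0 at y ∈ {2, 3}; g ≡ 0 at y ∈ {1, 4}; common: ∅.
  x = 6: f ≡ 0 at y ∈ {1, 5}; g ≡ 0 at y ∈ {1, 4}; common: {1}.
  x = 7: f ≡ 0 at y ∈ ∅; g ≡ 0 at y ∈ {2, 3}; common: ∅.
  x = 8: f ≡ 0 at y ∈ ∅; g ≡ 0 at y ∈ ∅; common: ∅.
  x = 9: f ≡ 0 at y ∈ {1, 8}; g ≡ 0 at y ∈ {6, 10}; common: ∅.
  x = 10: f ≡ 0 at y ∈ {0, 10}; g ≡ 0 at y ∈ ∅; common: ∅.
Collecting: common zeros = {(6, 1)}, so the count is 1.
Comparison with the Bézout bound: 1 ≤ 4 = deg(f)·deg(g), as expected for curves with no common component (the affine F_11-count falls short of the bound because intersections may lie at infinity, over extension fields, or carry multiplicity).


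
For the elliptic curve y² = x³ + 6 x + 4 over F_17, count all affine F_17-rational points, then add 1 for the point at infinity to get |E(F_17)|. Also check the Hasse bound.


Affine points = {(0, 2), (0, 15), (3, 7), (3, 10), (6, 1), (6, 16), (7, 7), (7, 10), (12, 6), (12, 11), (13, 1), (13, 16), (15, 1), (15, 16)}; affine count = 14; |E(F_17)| = 15.

Discriminant check: Δ ∝ 4a³ + 27b² = 4·6³ + 27·4² = 4·216 + 27·16 ≡ 4 (mod 17). Nonzero ⇒ E is nonsingular.
For each x ∈ F_17, compute rhs = x³ + 6·x + 4 mod 17, then count y ∈ F_17 with y² ≡ rhs.
  x = 0: rhs = 4, matching y values: 2, 15 (2 points).
  x = 1: rhs = 11, matching y values: none (0 points).
  x = 2: rhs = 7, matching y values: none (0 points).
  x = 3: rhs = 15, matching y values: 7, 10 (2 points).
  x = 4: rhs = 7, matching y values: none (0 points).
  x = 5: rhs = 6, matching y values: none (0 points).
  x = 6: rhs = 1, matching y values: 1, 16 (2 points).
  x = 7: rhs = 15, matching y values: 7, 10 (2 points).
  x = 8: rhs = 3, matching y values: none (0 points).
  x = 9: rhs = 5, matching y values: none (0 points).
  x = 10: rhs = 10, matching y values: none (0 points).
  x = 11: rhs = 7, matching y values: none (0 points).
  x = 12: rhs = 2, matching y values: 6, 11 (2 points).
  x = 13: rhs = 1, matching y values: 1, 16 (2 points).
  x = 14: rhs = 10, matching y values: none (0 points).
  x = 15: rhs = 1, matching y values: 1, 16 (2 points).
  x = 16: rhs = 14, matching y values: none (0 points).
Total affine count: 14.
Full point count |E(F_17)| = 14 + 1 = 15.
Hasse bound: |15 − (17+1)| = |-3| = 3 ≤ 2√17 ≈ 8.2462 ✓.


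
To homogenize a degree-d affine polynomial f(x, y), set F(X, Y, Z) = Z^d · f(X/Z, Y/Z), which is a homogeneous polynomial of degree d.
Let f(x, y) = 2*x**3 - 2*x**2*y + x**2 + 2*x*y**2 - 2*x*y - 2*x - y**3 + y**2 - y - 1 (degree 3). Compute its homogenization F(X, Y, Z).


F(X, Y, Z) = 2*X**3 - 2*X**2*Y + X**2*Z + 2*X*Y**2 - 2*X*Y*Z - 2*X*Z**2 - Y**3 + Y**2*Z - Y*Z**2 - Z**3

deg(f) = 3.
Substitute x = X/Z, y = Y/Z into f, then multiply by Z^3.
  monomial 2·x^3·y^0 ↦ 2·X^3·Y^0·Z^0.
  monomial -2·x^2·y^1 ↦ -2·X^2·Y^1·Z^0.
  monomial 1·x^2·y^0 ↦ 1·X^2·Y^0·Z^1.
  monomial 2·x^1·y^2 ↦ 2·X^1·Y^2·Z^0.
  monomial -2·x^1·y^1 ↦ -2·X^1·Y^1·Z^1.
  monomial -2·x^1·y^0 ↦ -2·X^1·Y^0·Z^2.
  monomial -1·x^0·y^3 ↦ -1·X^0·Y^3·Z^0.
  monomial 1·x^0·y^2 ↦ 1·X^0·Y^2·Z^1.
  monomial -1·x^0·y^1 ↦ -1·X^0·Y^1·Z^2.
  monomial -1·x^0·y^0 ↦ -1·X^0·Y^0·Z^3.
Collecting: F(X, Y, Z) = 2*X**3 - 2*X**2*Y + X**2*Z + 2*X*Y**2 - 2*X*Y*Z - 2*X*Z**2 - Y**3 + Y**2*Z - Y*Z**2 - Z**3.


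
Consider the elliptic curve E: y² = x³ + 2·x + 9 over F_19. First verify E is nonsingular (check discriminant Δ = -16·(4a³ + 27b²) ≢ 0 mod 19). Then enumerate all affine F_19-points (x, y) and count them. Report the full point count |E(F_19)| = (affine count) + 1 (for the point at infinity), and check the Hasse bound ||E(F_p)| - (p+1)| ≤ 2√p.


Affine points = {(0, 3), (0, 16), (3, 2), (3, 17), (4, 9), (4, 10), (5, 7), (5, 12), (6, 3), (6, 16), (7, 9), (7, 10), (8, 9), (8, 10), (13, 3), (13, 16), (14, 8), (14, 11), (17, 4), (17, 15), (18, 5), (18, 14)}; affine count = 22; |E(F_19)| = 23.

Discriminant check: Δ ∝ 4a³ + 27b² = 4·2³ + 27·9² = 4·8 + 27·81 ≡ 15 (mod 19). Nonzero ⇒ E is nonsingular.
For each x ∈ F_19, compute rhs = x³ + 2·x + 9 mod 19, then count y ∈ F_19 with y² ≡ rhs.
  x = 0: rhs = 9, matching y values: 3, 16 (2 points).
  x = 1: rhs = 12, matching y values: none (0 points).
  x = 2: rhs = 2, matching y values: none (0 points).
  x = 3: rhs = 4, matching y values: 2, 17 (2 points).
  x = 4: rhs = 5, matching y values: 9, 10 (2 points).
  x = 5: rhs = 11, matching y values: 7, 12 (2 points).
  x = 6: rhs = 9, matching y values: 3, 16 (2 points).
  x = 7: rhs = 5, matching y values: 9, 10 (2 points).
  x = 8: rhs = 5, matching y values: 9, 10 (2 points).
  x = 9: rhs = 15, matching y values: none (0 points).
  x = 10: rhs = 3, matching y values: none (0 points).
  x = 11: rhs = 13, matching y values: none (0 points).
  x = 12: rhs = 13, matching y values: none (0 points).
  x = 13: rhs = 9, matching y values: 3, 16 (2 points).
  x = 14: rhs = 7, matching y values: 8, 11 (2 points).
  x = 15: rhs = 13, matching y values: none (0 points).
  x = 16: rhs = 14, matching y values: none (0 points).
  x = 17: rhs = 16, matching y values: 4, 15 (2 points).
  x = 18: rhs = 6, matching y values: 5, 14 (2 points).
Total affine count: 22.
Full point count |E(F_19)| = 22 + 1 = 23.
Hasse bound: |23 − (19+1)| = |3| = 3 ≤ 2√19 ≈ 8.7178 ✓.


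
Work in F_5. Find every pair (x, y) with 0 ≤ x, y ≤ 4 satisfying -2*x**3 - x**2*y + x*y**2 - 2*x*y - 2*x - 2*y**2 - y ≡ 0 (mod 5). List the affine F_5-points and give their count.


Affine F_5-points: {(0, 0), (0, 2), (1, 3), (2, 0), (3, 0), (3, 1)}; count = 6.

For each of the 25 pairs (x, y) ∈ F_5², evaluate f(x, y) mod 5. Record the zeros.
  x = 0: [0↦0, 1↦2, 2↦0, 3↦4, 4↦4]  zeros at y ∈ {0, 2}
  x = 1: [0↦1, 1↦1, 2↦4, 3↦0, 4↦4]  zeros at y ∈ {3}
  x = 2: [0↦0, 1↦1, 2↦2, 3↦3, 4↦4]  zeros at y ∈ {0}
  x = 3: [0↦0, 1↦0, 2↦2, 3↦1, 4↦2]  zeros at y ∈ {0, 1}
  x = 4: [0↦4, 1↦1, 2↦2, 3↦2, 4↦1]  zeros at y ∈ ∅
Collecting zeros: affine points = {(0, 0), (0, 2), (1, 3), (2, 0), (3, 0), (3, 1)}.
Total count |C(F_5)_aff| = 6.


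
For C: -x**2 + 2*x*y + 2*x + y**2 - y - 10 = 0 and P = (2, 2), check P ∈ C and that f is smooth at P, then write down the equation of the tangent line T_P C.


Tangent line at P: 2*x + 7*y - 18 = 0.

Step 1: f(2, 2) = 0, so P lies on C.
Step 2: partial derivatives
  f_x(x, y) = -2*x + 2*y + 2, f_y(x, y) = 2*x + 2*y - 1.
  f_x(P) = 2, f_y(P) = 7 (gradient nonzero, so P is smooth).
Step 3: tangent line at P: 2·(x − 2) + 7·(y − 2) = 0.
Expanding: 2*x + 7*y - 18 = 0.


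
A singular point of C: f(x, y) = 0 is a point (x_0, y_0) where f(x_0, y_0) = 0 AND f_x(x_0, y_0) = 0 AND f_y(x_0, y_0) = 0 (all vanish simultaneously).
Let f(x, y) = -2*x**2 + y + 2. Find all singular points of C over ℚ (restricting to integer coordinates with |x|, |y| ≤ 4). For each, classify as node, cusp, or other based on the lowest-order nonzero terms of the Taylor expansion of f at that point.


No singular points in the scanned grid; C is smooth there.

Compute partial derivatives:
  f_x = -4*x.
  f_y = 1.
f_y = 1 is a nonzero constant, so f_y never vanishes: no point (x, y) can satisfy f = f_x = f_y = 0. In particular no (x, y) ∈ {−4, ..., 4}² is singular; the curve is smooth.


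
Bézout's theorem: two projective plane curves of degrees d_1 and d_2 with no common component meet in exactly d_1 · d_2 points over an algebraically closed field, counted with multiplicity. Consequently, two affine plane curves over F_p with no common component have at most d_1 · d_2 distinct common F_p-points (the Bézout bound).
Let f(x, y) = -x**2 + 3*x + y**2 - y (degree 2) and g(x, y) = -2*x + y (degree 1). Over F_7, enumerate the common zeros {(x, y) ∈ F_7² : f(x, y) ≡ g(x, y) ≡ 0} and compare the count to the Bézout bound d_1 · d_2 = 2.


Common zeros: {(0, 0), (2, 4)}; count = 2; Bézout bound = 2.

deg(f) = 2, deg(g) = 1, so Bézout bound = 2.
Scan x ∈ F_7. For each x, list the y ∈ F_7 with f(x, y) ≡ 0 and those with g(x, y) ≡ 0 (mod 7); the common zeros in that column are the intersection.
  x = 0: f ≡ 0 at y ∈ {0, 1}; g ≡ 0 at y ∈ {0}; common: {0}.
  x = 1: f ≡ 0 at y ∈ {4}; g ≡ 0 at y ∈ {2}; common: ∅.
  x = 2: f ≡ 0 at y ∈ {4}; g ≡ 0 at y ∈ {4}; common: {4}.
  x = 3: f ≡ 0 at y ∈ {0, 1}; g ≡ 0 at y ∈ {6}; common: ∅.
  x = 4: f ≡ 0 at y ∈ ∅; g ≡ 0 at y ∈ {1}; common: ∅.
  x = 5: f ≡ 0 at y ∈ ∅; g ≡ 0 at y ∈ {3}; common: ∅.
  x = 6: f ≡ 0 at y ∈ ∅; g ≡ 0 at y ∈ {5}; common: ∅.
Collecting: common zeros = {(0, 0), (2, 4)}, so the count is 2.
Comparison with the Bézout bound: 2 ≤ 2 = deg(f)·deg(g), as expected for curves with no common component (the bound is attained).


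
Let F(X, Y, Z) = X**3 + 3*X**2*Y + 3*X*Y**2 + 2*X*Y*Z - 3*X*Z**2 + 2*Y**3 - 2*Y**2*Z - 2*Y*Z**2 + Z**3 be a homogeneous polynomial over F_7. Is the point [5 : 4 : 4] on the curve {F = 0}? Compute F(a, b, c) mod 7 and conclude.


F(5,4,4) ≡ 3 (mod 7); P is NOT on the curve.

Evaluate F(5, 4, 4) term-by-term (mod 7).
  X**3 ↦ 1·125·1·1 = 125
  3*X**2*Y ↦ 3·25·4·1 = 300
  3*X*Y**2 ↦ 3·5·16·1 = 240
  2*X*Y*Z ↦ 2·5·4·4 = 160
  -3*X*Z**2 ↦ -3·5·1·16 = -240
  2*Y**3 ↦ 2·1·64·1 = 128
  -2*Y**2*Z ↦ -2·1·16·4 = -128
  -2*Y*Z**2 ↦ -2·1·4·16 = -128
  Z**3 ↦ 1·1·1·64 = 64
Sum: F(5, 4, 4) = (125) + (300) + (240) + (160) + (-240) + (128) + (-128) + (-128) + (64) = 521.
Reducing mod 7: 521 ≡ 3 (mod 7).
Since F(a, b, c) ≡ 3 ≠ 0 (mod 7), P does NOT lie on the curve.


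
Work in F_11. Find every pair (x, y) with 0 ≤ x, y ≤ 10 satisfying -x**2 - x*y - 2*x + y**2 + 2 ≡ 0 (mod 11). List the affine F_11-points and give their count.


Affine F_11-points: {(0, 3), (0, 8), (1, 4), (1, 8), (4, 0), (4, 4), (5, 0), (5, 5), (6, 3), (10, 5)}; count = 10.

For each of the 121 pairs (x, y) ∈ F_11², evaluate f(x, y) mod 11. Record the zeros.
  x = 0: [0↦2, 1↦3, 2↦6, 3↦0, 4↦7, 5↦5, 6↦5, 7↦7, 8↦0, 9↦6, 10↦3]  zeros at y ∈ {3, 8}
  x = 1: [0↦10, 1↦10, 2↦1, 3↦5, 4↦0, 5↦8, 6↦7, 7↦8, 8↦0, 9↦5, 10↦1]  zeros at y ∈ {4, 8}
  x = 2: [0↦5, 1↦4, 2↦5, 3↦8, 4↦2, 5↦9, 6↦7, 7↦7, 8↦9, 9↦2, 10↦8]  zeros at y ∈ ∅
  x = 3: [0↦9, 1↦7, 2↦7, 3↦9, 4↦2, 5↦8, 6↦5, 7↦4, 8↦5, 9↦8, 10↦2]  zeros at y ∈ ∅
  x = 4: [0↦0, 1↦8, 2↦7, 3↦8, 4↦0, 5↦5, 6↦1, 7↦10, 8↦10, 9↦1, 10↦5]  zeros at y ∈ {0, 4}
  x = 5: [0↦0, 1↦7, 2↦5, 3↦5, 4↦7, 5↦0, 6↦6, 7↦3, 8↦2, 9↦3, 10↦6]  zeros at y ∈ {0, 5}
  x = 6: [0↦9, 1↦4, 2↦1, 3↦0, 4↦1, 5↦4, 6↦9, 7↦5, 8↦3, 9↦3, 10↦5]  zeros at y ∈ {3}
  x = 7: [0↦5, 1↦10, 2↦6, 3↦4, 4↦4, 5↦6, 6↦10, 7↦5, 8↦2, 9↦1, 10↦2]  zeros at y ∈ ∅
  x = 8: [0↦10, 1↦3, 2↦9, 3↦6, 4↦5, 5↦6, 6↦9, 7↦3, 8↦10, 9↦8, 10↦8]  zeros at y ∈ ∅
  x = 9: [0↦2, 1↦5, 2↦10, 3↦6, 4↦4, 5↦4, 6↦6, 7↦10, 8↦5, 9↦2, 10↦1]  zeros at y ∈ ∅
  x = 10: [0↦3, 1↦5, 2↦9, 3↦4, 4↦1, 5↦0, 6↦1, 7↦4, 8↦9, 9↦5, 10↦3]  zeros at y ∈ {5}
Collecting zeros: affine points = {(0, 3), (0, 8), (1, 4), (1, 8), (4, 0), (4, 4), (5, 0), (5, 5), (6, 3), (10, 5)}.
Total count |C(F_11)_aff| = 10.


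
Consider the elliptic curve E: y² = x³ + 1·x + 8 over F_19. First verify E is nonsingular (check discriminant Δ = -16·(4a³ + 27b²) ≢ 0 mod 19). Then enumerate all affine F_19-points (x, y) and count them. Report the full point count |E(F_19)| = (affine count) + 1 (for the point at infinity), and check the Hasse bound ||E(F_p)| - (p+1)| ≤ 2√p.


Affine points = {(3, 0), (4, 0), (5, 9), (5, 10), (7, 4), (7, 15), (9, 9), (9, 10), (10, 7), (10, 12), (11, 1), (11, 18), (12, 0), (14, 7), (14, 12), (15, 4), (15, 15), (16, 4), (16, 15), (17, 6), (17, 13), (18, 5), (18, 14)}; affine count = 23; |E(F_19)| = 24.

Discriminant check: Δ ∝ 4a³ + 27b² = 4·1³ + 27·8² = 4·1 + 27·64 ≡ 3 (mod 19). Nonzero ⇒ E is nonsingular.
For each x ∈ F_19, compute rhs = x³ + 1·x + 8 mod 19, then count y ∈ F_19 with y² ≡ rhs.
  x = 0: rhs = 8, matching y values: none (0 points).
  x = 1: rhs = 10, matching y values: none (0 points).
  x = 2: rhs = 18, matching y values: none (0 points).
  x = 3: rhs = 0, matching y values: 0 (1 points).
  x = 4: rhs = 0, matching y values: 0 (1 points).
  x = 5: rhs = 5, matching y values: 9, 10 (2 points).
  x = 6: rhs = 2, matching y values: none (0 points).
  x = 7: rhs = 16, matching y values: 4, 15 (2 points).
  x = 8: rhs = 15, matching y values: none (0 points).
  x = 9: rhs = 5, matching y values: 9, 10 (2 points).
  x = 10: rhs = 11, matching y values: 7, 12 (2 points).
  x = 11: rhs = 1, matching y values: 1, 18 (2 points).
  x = 12: rhs = 0, matching y values: 0 (1 points).
  x = 13: rhs = 14, matching y values: none (0 points).
  x = 14: rhs = 11, matching y values: 7, 12 (2 points).
  x = 15: rhs = 16, matching y values: 4, 15 (2 points).
  x = 16: rhs = 16, matching y values: 4, 15 (2 points).
  x = 17: rhs = 17, matching y values: 6, 13 (2 points).
  x = 18: rhs = 6, matching y values: 5, 14 (2 points).
Total affine count: 23.
Full point count |E(F_19)| = 23 + 1 = 24.
Hasse bound: |24 − (19+1)| = |4| = 4 ≤ 2√19 ≈ 8.7178 ✓.


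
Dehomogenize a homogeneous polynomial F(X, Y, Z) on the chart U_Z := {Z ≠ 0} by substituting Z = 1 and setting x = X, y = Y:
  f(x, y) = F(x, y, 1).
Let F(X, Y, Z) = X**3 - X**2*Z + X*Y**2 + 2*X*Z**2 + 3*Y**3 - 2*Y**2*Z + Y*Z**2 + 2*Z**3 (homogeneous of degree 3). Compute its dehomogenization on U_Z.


f(x, y) = x**3 - x**2 + x*y**2 + 2*x + 3*y**3 - 2*y**2 + y + 2

On U_Z we set Z = 1. Each monomial c·X^i·Y^j·Z^k in F becomes c·x^i·y^j·1^k = c·x^i·y^j.
Substituting Z = 1: F(X, Y, 1) = x**3 - x**2 + x*y**2 + 2*x + 3*y**3 - 2*y**2 + y + 2.
Note: deg(f) ≤ deg(F) = 3; strict inequality happens when F is divisible by Z (lost terms).


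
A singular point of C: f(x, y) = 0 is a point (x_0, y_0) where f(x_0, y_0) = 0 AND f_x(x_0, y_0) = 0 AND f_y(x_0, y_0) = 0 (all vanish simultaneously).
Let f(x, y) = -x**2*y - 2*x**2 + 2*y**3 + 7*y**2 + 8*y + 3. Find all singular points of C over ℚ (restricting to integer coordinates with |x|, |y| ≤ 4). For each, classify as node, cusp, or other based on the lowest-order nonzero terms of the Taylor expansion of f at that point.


Singular points: {(0, -1)}; classification: node.

Compute partial derivatives:
  f_x = -2*x*y - 4*x.
  f_y = -x**2 + 6*y**2 + 14*y + 8.
Scan x_0 ∈ {−4, ..., 4}. For each x_0, f_y(x_0, y) is a polynomial in y; find its integer roots y ∈ {−4, ..., 4}, then test f_x and f at those candidates.
  x = -4: f_y(-4, y) = 6*y**2 + 14*y - 8; no integer root y with |y| ≤ 4.
  x = -3: f_y(-3, y) = 6*y**2 + 14*y - 1; no integer root y with |y| ≤ 4.
  x = -2: f_y(-2, y) = 6*y**2 + 14*y + 4; vanishes at y ∈ {-2}. (-2, -2): f_x = 0 but f = -1 ≠ 0.
  x = -1: f_y(-1, y) = 6*y**2 + 14*y + 7; no integer root y with |y| ≤ 4.
  x = 0: f_y(0, y) = 6*y**2 + 14*y + 8; vanishes at y ∈ {-1}. (0, -1): f_x = 0, f = 0 — SINGULAR.
  x = 1: f_y(1, y) = 6*y**2 + 14*y + 7; no integer root y with |y| ≤ 4.
  x = 2: f_y(2, y) = 6*y**2 + 14*y + 4; vanishes at y ∈ {-2}. (2, -2): f_x = 0 but f = -1 ≠ 0.
  x = 3: f_y(3, y) = 6*y**2 + 14*y - 1; no integer root y with |y| ≤ 4.
  x = 4: f_y(4, y) = 6*y**2 + 14*y - 8; no integer root y with |y| ≤ 4.
Only singular point on the grid: (0, -1).
Classify: substitute x = 0 + u, y = -1 + v and expand: f = -u**2*v - u**2 + 2*v**3 + v**2.
No constant or linear terms (consistent with a singular point). Quadratic part: -u**2 + v**2. Cubic part: -u**2*v + 2*v**3.
The quadratic part v**2 - u**2 = (v − u)(v + u) splits into two distinct linear factors, so there are two distinct tangent lines y − -1 = ±(x − 0) — this is a node (ordinary double point).
Classification: node.


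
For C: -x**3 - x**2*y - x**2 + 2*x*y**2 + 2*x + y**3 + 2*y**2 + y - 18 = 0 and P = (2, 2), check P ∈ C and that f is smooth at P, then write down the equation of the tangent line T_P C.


Tangent line at P: -14*x + 33*y - 38 = 0.

Step 1: f(2, 2) = 0, so P lies on C.
Step 2: partial derivatives
  f_x(x, y) = -3*x**2 - 2*x*y - 2*x + 2*y**2 + 2, f_y(x, y) = -x**2 + 4*x*y + 3*y**2 + 4*y + 1.
  f_x(P) = -14, f_y(P) = 33 (gradient nonzero, so P is smooth).
Step 3: tangent line at P: -14·(x − 2) + 33·(y − 2) = 0.
Expanding: -14*x + 33*y - 38 = 0.


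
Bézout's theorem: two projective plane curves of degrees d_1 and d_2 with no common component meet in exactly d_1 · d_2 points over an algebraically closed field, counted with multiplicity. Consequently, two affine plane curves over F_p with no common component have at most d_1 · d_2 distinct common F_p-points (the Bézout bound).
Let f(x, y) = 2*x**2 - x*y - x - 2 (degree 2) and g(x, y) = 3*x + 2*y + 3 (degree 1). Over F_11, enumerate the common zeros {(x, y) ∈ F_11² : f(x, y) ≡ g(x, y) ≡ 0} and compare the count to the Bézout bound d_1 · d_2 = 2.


Common zeros: {(5, 2), (9, 7)}; count = 2; Bézout bound = 2.

deg(f) = 2, deg(g) = 1, so Bézout bound = 2.
Scan x ∈ F_11. For each x, list the y ∈ F_11 with f(x, y) ≡ 0 and those with g(x, y) ≡ 0 (mod 11); the common zeros in that column are the intersection.
  x = 0: f ≡ 0 at y ∈ ∅; g ≡ 0 at y ∈ {4}; common: ∅.
  x = 1: f ≡ 0 at y ∈ {10}; g ≡ 0 at y ∈ {8}; common: ∅.
  x = 2: f ≡ 0 at y ∈ {2}; g ≡ 0 at y ∈ {1}; common: ∅.
  x = 3: f ≡ 0 at y ∈ {8}; g ≡ 0 at y ∈ {5}; common: ∅.
  x = 4: f ≡ 0 at y ∈ {1}; g ≡ 0 at y ∈ {9}; common: ∅.
  x = 5: f ≡ 0 at y ∈ {2}; g ≡ 0 at y ∈ {2}; common: {2}.
  x = 6: f ≡ 0 at y ∈ {7}; g ≡ 0 at y ∈ {6}; common: ∅.
  x = 7: f ≡ 0 at y ∈ {8}; g ≡ 0 at y ∈ {10}; common: ∅.
  x = 8: f ≡ 0 at y ∈ {1}; g ≡ 0 at y ∈ {3}; common: ∅.
  x = 9: f ≡ 0 at y ∈ {7}; g ≡ 0 at y ∈ {7}; common: {7}.
  x = 10: f ≡ 0 at y ∈ {10}; g ≡ 0 at y ∈ {0}; common: ∅.
Collecting: common zeros = {(5, 2), (9, 7)}, so the count is 2.
Comparison with the Bézout bound: 2 ≤ 2 = deg(f)·deg(g), as expected for curves with no common component (the bound is attained).


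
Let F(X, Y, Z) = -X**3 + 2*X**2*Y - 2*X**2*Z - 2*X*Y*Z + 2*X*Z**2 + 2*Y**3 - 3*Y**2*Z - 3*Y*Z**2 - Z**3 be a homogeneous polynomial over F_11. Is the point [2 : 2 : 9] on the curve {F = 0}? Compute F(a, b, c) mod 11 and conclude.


F(2,2,9) ≡ 3 (mod 11); P is NOT on the curve.

Evaluate F(2, 2, 9) term-by-term (mod 11).
  -X**3 ↦ -1·8·1·1 = -8
  2*X**2*Y ↦ 2·4·2·1 = 16
  -2*X**2*Z ↦ -2·4·1·9 = -72
  -2*X*Y*Z ↦ -2·2·2·9 = -72
  2*X*Z**2 ↦ 2·2·1·81 = 324
  2*Y**3 ↦ 2·1·8·1 = 16
  -3*Y**2*Z ↦ -3·1·4·9 = -108
  -3*Y*Z**2 ↦ -3·1·2·81 = -486
  -Z**3 ↦ -1·1·1·729 = -729
Sum: F(2, 2, 9) = (-8) + (16) + (-72) + (-72) + (324) + (16) + (-108) + (-486) + (-729) = -1119.
Reducing mod 11: -1119 ≡ 3 (mod 11).
Since F(a, b, c) ≡ 3 ≠ 0 (mod 11), P does NOT lie on the curve.


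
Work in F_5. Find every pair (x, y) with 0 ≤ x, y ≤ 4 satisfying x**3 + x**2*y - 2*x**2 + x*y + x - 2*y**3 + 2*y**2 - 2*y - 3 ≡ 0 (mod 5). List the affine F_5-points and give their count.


Affine F_5-points: {(0, 1), (0, 2), (0, 3), (2, 3)}; count = 4.

For each of the 25 pairs (x, y) ∈ F_5², evaluate f(x, y) mod 5. Record the zeros.
  x = 0: [0↦2, 1↦0, 2↦0, 3↦0, 4↦3]  zeros at y ∈ {1, 2, 3}
  x = 1: [0↦2, 1↦2, 2↦4, 3↦1, 4↦1]  zeros at y ∈ ∅
  x = 2: [0↦4, 1↦3, 2↦4, 3↦0, 4↦4]  zeros at y ∈ {3}
  x = 3: [0↦4, 1↦4, 2↦1, 3↦3, 4↦3]  zeros at y ∈ ∅
  x = 4: [0↦3, 1↦1, 2↦1, 3↦1, 4↦4]  zeros at y ∈ ∅
Collecting zeros: affine points = {(0, 1), (0, 2), (0, 3), (2, 3)}.
Total count |C(F_5)_aff| = 4.


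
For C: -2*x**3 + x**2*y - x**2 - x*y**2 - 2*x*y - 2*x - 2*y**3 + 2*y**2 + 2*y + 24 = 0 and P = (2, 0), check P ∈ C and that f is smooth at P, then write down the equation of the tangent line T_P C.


Tangent line at P: -30*x + 2*y + 60 = 0.

Step 1: f(2, 0) = 0, so P lies on C.
Step 2: partial derivatives
  f_x(x, y) = -6*x**2 + 2*x*y - 2*x - y**2 - 2*y - 2, f_y(x, y) = x**2 - 2*x*y - 2*x - 6*y**2 + 4*y + 2.
  f_x(P) = -30, f_y(P) = 2 (gradient nonzero, so P is smooth).
Step 3: tangent line at P: -30·(x − 2) + 2·(y − 0) = 0.
Expanding: -30*x + 2*y + 60 = 0.


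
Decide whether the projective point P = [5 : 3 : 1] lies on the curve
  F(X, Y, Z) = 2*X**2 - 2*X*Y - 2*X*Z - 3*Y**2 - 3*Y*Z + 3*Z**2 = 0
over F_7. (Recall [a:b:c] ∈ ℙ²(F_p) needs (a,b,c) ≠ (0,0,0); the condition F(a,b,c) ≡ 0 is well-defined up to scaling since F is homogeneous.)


F(5,3,1) ≡ 5 (mod 7); P is NOT on the curve.

Evaluate F(5, 3, 1) term-by-term (mod 7).
  2*X**2 ↦ 2·25·1·1 = 50
  -2*X*Y ↦ -2·5·3·1 = -30
  -2*X*Z ↦ -2·5·1·1 = -10
  -3*Y**2 ↦ -3·1·9·1 = -27
  -3*Y*Z ↦ -3·1·3·1 = -9
  3*Z**2 ↦ 3·1·1·1 = 3
Sum: F(5, 3, 1) = (50) + (-30) + (-10) + (-27) + (-9) + (3) = -23.
Reducing mod 7: -23 ≡ 5 (mod 7).
Since F(a, b, c) ≡ 5 ≠ 0 (mod 7), P does NOT lie on the curve.


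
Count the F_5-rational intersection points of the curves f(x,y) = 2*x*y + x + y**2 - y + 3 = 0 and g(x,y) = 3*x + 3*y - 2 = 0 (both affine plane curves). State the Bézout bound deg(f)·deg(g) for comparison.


Common zeros: {(0, 4), (2, 2)}; count = 2; Bézout bound = 2.

deg(f) = 2, deg(g) = 1, so Bézout bound = 2.
Scan x ∈ F_5. For each x, list the y ∈ F_5 with f(x, y) ≡ 0 and those with g(x, y) ≡ 0 (mod 5); the common zeros in that column are the intersection.
  x = 0: f ≡ 0 at y ∈ {2, 4}; g ≡ 0 at y ∈ {4}; common: {4}.
  x = 1: f ≡ 0 at y ∈ {2}; g ≡ 0 at y ∈ {3}; common: ∅.
  x = 2: f ≡ 0 at y ∈ {0, 2}; g ≡ 0 at y ∈ {2}; common: {2}.
  x = 3: f ≡ 0 at y ∈ {2, 3}; g ≡ 0 at y ∈ {1}; common: ∅.
  x = 4: f ≡ 0 at y ∈ {1, 2}; g ≡ 0 at y ∈ {0}; common: ∅.
Collecting: common zeros = {(0, 4), (2, 2)}, so the count is 2.
Comparison with the Bézout bound: 2 ≤ 2 = deg(f)·deg(g), as expected for curves with no common component (the bound is attained).
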